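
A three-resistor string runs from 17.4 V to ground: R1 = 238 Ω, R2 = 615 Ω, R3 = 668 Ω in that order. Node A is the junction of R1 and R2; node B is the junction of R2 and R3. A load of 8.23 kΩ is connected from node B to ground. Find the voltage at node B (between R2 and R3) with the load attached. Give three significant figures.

V ≈ 7.31 V

At node B, R3 is in parallel with the load: R3‖R_L = 617.9 Ω.
Below node A the resistance is R2 + (R3‖R_L) = 1233 Ω, so V_A = 17.4 × 1233/1471 = 14.58 V.
Then V_B = V_A × (R3‖R_L)/(R2 + R3‖R_L) = 14.58 × 617.9/1233 = 7.31 V.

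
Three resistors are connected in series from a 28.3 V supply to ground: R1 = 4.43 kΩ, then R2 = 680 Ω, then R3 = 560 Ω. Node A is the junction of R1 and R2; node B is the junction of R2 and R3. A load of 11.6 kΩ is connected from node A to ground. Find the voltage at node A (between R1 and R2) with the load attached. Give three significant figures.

V ≈ 5.71 V

Below node A the series string R2+R3 = 1240 Ω sits in parallel with the 11600 Ω load: 1120 Ω.
V_A = 28.3 × 1120/(4430 + 1120) = 5.71 V.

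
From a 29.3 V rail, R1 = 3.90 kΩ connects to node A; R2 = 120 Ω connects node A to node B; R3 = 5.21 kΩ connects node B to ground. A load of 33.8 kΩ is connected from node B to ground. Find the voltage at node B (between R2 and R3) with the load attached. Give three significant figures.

V ≈ 15.5 V

At node B, R3 is in parallel with the load: R3‖R_L = 4514 Ω.
Below node A the resistance is R2 + (R3‖R_L) = 4634 Ω, so V_A = 29.3 × 4634/8534 = 15.91 V.
Then V_B = V_A × (R3‖R_L)/(R2 + R3‖R_L) = 15.91 × 4514/4634 = 15.5 V.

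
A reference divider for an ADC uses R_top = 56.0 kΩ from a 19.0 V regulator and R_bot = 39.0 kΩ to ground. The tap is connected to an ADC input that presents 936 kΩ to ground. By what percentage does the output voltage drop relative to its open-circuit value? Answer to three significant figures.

The divider's output (Thévenin) resistance is R_top‖R_bot = 22.99 kΩ.
Fractional drop under load = R_th/(R_th + R_L) = 22.99 / (22.99 + 936) = 0.02397.
So the output falls by 2.40 %.

2.40 %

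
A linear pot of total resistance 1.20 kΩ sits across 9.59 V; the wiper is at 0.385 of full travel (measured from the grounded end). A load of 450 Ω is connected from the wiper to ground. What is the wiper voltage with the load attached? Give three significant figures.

The wiper splits the pot into (1−α)R = 738.0 Ω above and αR = 462.0 Ω below.
Lower section ‖ load = 228.0 Ω.
V_wiper = 9.59 × 228.0/(738.0 + 228.0) = 2.26 V.

V ≈ 2.26 V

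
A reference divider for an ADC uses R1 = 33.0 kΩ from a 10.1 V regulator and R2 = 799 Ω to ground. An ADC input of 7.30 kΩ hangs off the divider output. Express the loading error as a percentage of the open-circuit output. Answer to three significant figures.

9.65 %

Unloaded V = 10.1 × 799/33800 = 0.23876 V.
Loaded: R2‖R_L = 720.2 Ω, giving V = 10.1 × 720.2/33720 = 0.21571 V.
Drop = (0.23876 − 0.21571) / 0.23876 = 9.65 %.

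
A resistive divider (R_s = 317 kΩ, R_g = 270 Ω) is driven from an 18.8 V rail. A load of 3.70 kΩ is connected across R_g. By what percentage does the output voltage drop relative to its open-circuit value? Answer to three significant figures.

The divider's output (Thévenin) resistance is R_s‖R_g = 269.8 Ω.
Fractional drop under load = R_th/(R_th + R_L) = 269.8 / (269.8 + 3700) = 0.06796.
So the output falls by 6.80 %.

6.80 %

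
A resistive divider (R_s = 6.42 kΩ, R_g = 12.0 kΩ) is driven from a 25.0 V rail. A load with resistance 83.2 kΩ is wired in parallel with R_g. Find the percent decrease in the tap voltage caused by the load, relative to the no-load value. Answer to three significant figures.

The divider's output (Thévenin) resistance is R_s‖R_g = 4.182 kΩ.
Fractional drop under load = R_th/(R_th + R_L) = 4.182 / (4.182 + 83.2) = 0.04786.
So the output falls by 4.79 %.

4.79 %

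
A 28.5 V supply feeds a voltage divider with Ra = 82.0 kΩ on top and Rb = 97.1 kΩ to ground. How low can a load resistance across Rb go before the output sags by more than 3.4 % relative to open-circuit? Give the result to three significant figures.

R_L(min) ≈ 1.26 MΩ

Output resistance R_th = Ra‖Rb = (82.0 × 97.1)/179.1 = 44.46 kΩ.
The fractional drop is R_th/(R_th + R_L); requiring this ≤ 0.0340 gives R_L ≥ R_th(1/0.0340 − 1) = 44.46 × 28.41 = 1.26 MΩ.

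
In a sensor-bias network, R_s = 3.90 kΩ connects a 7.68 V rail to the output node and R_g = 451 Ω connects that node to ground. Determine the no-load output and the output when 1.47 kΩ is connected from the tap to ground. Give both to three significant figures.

Open-circuit: V = 7.68 × 451/(3900 + 451) = 0.796 V.
With the load, R_g becomes R_g‖R_L = 345.1 Ω, so V = 7.68 × 345.1/4245 = 0.624 V.

Unloaded: 0.796 V; loaded: 0.624 V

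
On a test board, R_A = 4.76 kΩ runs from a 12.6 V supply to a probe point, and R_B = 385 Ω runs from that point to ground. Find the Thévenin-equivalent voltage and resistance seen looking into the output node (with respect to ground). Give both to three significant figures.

V_th = 0.943 V, R_th = 356 Ω

V_th is the open-circuit tap voltage: 12.6 × 385/(4760 + 385) = 0.943 V.
With the supply zeroed, R_A and R_B appear in parallel from the tap: R_th = R_A‖R_B = (4760 × 385)/5145 = 356 Ω.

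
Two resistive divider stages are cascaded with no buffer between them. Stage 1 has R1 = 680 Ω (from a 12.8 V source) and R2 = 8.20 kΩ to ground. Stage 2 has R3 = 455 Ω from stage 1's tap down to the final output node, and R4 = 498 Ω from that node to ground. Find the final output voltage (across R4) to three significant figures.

Stage 2 presents R3+R4 = 953.0 Ω as a load on stage 1's tap.
Stage 1's lower leg becomes R2‖(R3+R4) = 853.8 Ω, so V_mid = 12.8 × 853.8/1534 = 7.125 V.
Stage 2 is itself unloaded: V_out = V_mid × R4/(R3+R4) = 7.125 × 498/953.0 = 3.72 V.

V_out ≈ 3.72 V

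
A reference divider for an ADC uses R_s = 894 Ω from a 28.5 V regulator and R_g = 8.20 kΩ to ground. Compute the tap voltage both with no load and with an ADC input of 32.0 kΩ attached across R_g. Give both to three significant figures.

Open-circuit: V = 28.5 × 8200/(894 + 8200) = 25.7 V.
With the load, R_g becomes R_g‖R_L = 6527 Ω, so V = 28.5 × 6527/7421 = 25.1 V.

Unloaded: 25.7 V; loaded: 25.1 V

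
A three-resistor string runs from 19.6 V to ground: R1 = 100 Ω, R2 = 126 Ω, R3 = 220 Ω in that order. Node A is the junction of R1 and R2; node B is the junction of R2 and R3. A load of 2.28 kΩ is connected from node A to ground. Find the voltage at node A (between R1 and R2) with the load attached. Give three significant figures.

V ≈ 14.7 V

Below node A the series string R2+R3 = 346.0 Ω sits in parallel with the 2280 Ω load: 300.4 Ω.
V_A = 19.6 × 300.4/(100 + 300.4) = 14.7 V.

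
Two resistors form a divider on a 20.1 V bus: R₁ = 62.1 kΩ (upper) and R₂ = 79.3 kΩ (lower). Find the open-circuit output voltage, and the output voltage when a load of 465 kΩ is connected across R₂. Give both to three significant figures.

Open-circuit: V = 20.1 × 79.3/(62.1 + 79.3) = 11.3 V.
With the load, R₂ becomes R₂‖R_L = 67.75 kΩ, so V = 20.1 × 67.75/129.8 = 10.5 V.

Unloaded: 11.3 V; loaded: 10.5 V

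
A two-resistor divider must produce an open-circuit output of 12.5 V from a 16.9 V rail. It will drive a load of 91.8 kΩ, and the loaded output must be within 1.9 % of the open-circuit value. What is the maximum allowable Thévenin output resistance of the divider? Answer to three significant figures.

Loading drop = R_th/(R_th + R_L) ≤ 0.0190, so R_th ≤ R_L · ε/(1−ε) = 91.8 kΩ × 0.0190/0.9810 = 1.78 kΩ.

R_th ≤ 1.78 kΩ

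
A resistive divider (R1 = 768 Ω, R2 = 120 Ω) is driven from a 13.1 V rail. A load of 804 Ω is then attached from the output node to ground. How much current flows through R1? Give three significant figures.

I ≈ 15.0 mA

R2‖R_L = 104.4 Ω, so the source sees R1 + R2‖R_L = 872.4 Ω.
I = 13.1 V / 872.4 Ω = 15.0 mA.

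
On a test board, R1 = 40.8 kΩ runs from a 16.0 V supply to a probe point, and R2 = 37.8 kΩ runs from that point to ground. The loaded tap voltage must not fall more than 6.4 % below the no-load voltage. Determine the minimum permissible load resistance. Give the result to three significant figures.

Output resistance R_th = R1‖R2 = (40.8 × 37.8)/78.60 = 19.62 kΩ.
The fractional drop is R_th/(R_th + R_L); requiring this ≤ 0.0640 gives R_L ≥ R_th(1/0.0640 − 1) = 19.62 × 14.62 = 287 kΩ.

R_L(min) ≈ 287 kΩ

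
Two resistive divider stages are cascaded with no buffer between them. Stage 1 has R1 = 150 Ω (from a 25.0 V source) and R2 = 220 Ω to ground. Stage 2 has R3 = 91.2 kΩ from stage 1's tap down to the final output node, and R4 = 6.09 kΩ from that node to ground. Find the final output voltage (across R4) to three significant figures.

Stage 2 presents R3+R4 = 97290 Ω as a load on stage 1's tap.
Stage 1's lower leg becomes R2‖(R3+R4) = 219.5 Ω, so V_mid = 25.0 × 219.5/369.5 = 14.85 V.
Stage 2 is itself unloaded: V_out = V_mid × R4/(R3+R4) = 14.85 × 6090/97290 = 0.930 V.

V_out ≈ 0.930 V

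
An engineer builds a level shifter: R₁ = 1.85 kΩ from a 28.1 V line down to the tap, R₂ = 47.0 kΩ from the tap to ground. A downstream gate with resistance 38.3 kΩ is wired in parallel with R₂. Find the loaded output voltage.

The load sits in parallel with R₂: R₂‖R_L = (47.0 × 38.3) / (47.0 + 38.3) = 21.10 kΩ.
V_out = 28.1 × 21.10 / (1.85 + 21.10) = 28.1 × 21.10/22.95 = 25.8 V.
(Unloaded it would have been 27.0 V.)

V_out ≈ 25.8 V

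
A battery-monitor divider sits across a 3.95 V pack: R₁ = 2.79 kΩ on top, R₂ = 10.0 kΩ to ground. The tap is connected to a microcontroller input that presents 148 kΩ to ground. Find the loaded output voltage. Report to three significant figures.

The load sits in parallel with R₂: R₂‖R_L = (10.0 × 148) / (10.0 + 148) = 9.367 kΩ.
V_out = 3.95 × 9.367 / (2.79 + 9.367) = 3.95 × 9.367/12.16 = 3.04 V.

V_out ≈ 3.04 V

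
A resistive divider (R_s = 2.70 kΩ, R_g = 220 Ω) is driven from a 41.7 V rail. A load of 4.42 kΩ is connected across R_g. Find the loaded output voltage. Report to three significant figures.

The load sits in parallel with R_g: R_g‖R_L = (220 × 4420) / (220 + 4420) = 209.6 Ω.
V_out = 41.7 × 209.6 / (2700 + 209.6) = 41.7 × 209.6/2910 = 3.00 V.

V_out ≈ 3.00 V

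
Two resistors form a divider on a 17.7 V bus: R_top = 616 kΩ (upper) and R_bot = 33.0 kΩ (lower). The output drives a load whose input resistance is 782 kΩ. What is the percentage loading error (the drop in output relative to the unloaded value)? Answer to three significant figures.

The divider's output (Thévenin) resistance is R_top‖R_bot = 31.32 kΩ.
Fractional drop under load = R_th/(R_th + R_L) = 31.32 / (31.32 + 782) = 0.03851.
So the output falls by 3.85 %.

3.85 %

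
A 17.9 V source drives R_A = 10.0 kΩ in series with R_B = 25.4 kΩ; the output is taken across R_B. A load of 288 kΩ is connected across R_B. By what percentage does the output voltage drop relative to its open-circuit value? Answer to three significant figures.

2.43 %

The divider's output (Thévenin) resistance is R_A‖R_B = 7.175 kΩ.
Fractional drop under load = R_th/(R_th + R_L) = 7.175 / (7.175 + 288) = 0.02431.
So the output falls by 2.43 %.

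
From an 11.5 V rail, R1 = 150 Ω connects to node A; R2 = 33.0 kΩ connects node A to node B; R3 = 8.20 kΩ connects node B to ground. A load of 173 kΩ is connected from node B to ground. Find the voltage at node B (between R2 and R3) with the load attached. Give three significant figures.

At node B, R3 is in parallel with the load: R3‖R_L = 7829 Ω.
Below node A the resistance is R2 + (R3‖R_L) = 40830 Ω, so V_A = 11.5 × 40830/40980 = 11.46 V.
Then V_B = V_A × (R3‖R_L)/(R2 + R3‖R_L) = 11.46 × 7829/40830 = 2.20 V.

V ≈ 2.20 V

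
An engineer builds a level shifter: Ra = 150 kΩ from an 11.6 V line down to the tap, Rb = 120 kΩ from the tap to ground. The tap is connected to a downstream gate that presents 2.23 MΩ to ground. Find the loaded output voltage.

The load sits in parallel with Rb: Rb‖R_L = (120 × 2230) / (120 + 2230) = 113.9 kΩ.
V_out = 11.6 × 113.9 / (150 + 113.9) = 11.6 × 113.9/263.9 = 5.01 V.

V_out ≈ 5.01 V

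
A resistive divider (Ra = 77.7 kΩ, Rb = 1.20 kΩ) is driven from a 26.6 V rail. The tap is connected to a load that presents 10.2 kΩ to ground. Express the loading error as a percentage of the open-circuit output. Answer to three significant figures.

10.4 %

The divider's output (Thévenin) resistance is Ra‖Rb = 1.182 kΩ.
Fractional drop under load = R_th/(R_th + R_L) = 1.182 / (1.182 + 10.2) = 0.1038.
So the output falls by 10.4 %.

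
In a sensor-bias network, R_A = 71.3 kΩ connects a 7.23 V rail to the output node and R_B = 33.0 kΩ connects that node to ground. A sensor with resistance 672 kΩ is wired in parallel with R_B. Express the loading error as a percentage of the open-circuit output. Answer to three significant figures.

3.25 %

The divider's output (Thévenin) resistance is R_A‖R_B = 22.56 kΩ.
Fractional drop under load = R_th/(R_th + R_L) = 22.56 / (22.56 + 672) = 0.03248.
So the output falls by 3.25 %.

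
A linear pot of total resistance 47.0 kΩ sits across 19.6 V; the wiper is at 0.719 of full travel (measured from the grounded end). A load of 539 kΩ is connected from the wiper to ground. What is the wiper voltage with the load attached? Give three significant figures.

The wiper splits the pot into (1−α)R = 13.21 kΩ above and αR = 33.79 kΩ below.
Lower section ‖ load = 31.80 kΩ.
V_wiper = 19.6 × 31.80/(13.21 + 31.80) = 13.8 V.

V ≈ 13.8 V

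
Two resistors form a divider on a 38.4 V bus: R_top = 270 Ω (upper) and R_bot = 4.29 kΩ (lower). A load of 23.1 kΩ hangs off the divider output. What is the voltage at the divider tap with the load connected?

V_out ≈ 35.7 V

The load sits in parallel with R_bot: R_bot‖R_L = (4290 × 23100) / (4290 + 23100) = 3618 Ω.
V_out = 38.4 × 3618 / (270 + 3618) = 38.4 × 3618/3888 = 35.7 V.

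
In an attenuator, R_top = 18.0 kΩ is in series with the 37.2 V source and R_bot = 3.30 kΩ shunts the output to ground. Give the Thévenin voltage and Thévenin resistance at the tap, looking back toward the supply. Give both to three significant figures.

V_th = 5.76 V, R_th = 2.79 kΩ

V_th is the open-circuit tap voltage: 37.2 × 3.30/(18.0 + 3.30) = 5.76 V.
With the supply zeroed, R_top and R_bot appear in parallel from the tap: R_th = R_top‖R_bot = (18.0 × 3.30)/21.30 = 2.79 kΩ.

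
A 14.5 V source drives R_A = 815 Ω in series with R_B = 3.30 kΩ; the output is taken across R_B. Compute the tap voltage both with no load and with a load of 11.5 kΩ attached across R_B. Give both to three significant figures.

Unloaded: 11.6 V; loaded: 11.0 V

Open-circuit: V = 14.5 × 3300/(815 + 3300) = 11.6 V.
With the load, R_B becomes R_B‖R_L = 2564 Ω, so V = 14.5 × 2564/3379 = 11.0 V.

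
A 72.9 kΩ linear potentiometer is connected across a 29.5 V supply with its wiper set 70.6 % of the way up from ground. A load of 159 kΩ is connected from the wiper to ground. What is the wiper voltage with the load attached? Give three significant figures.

The wiper splits the pot into (1−α)R = 21.43 kΩ above and αR = 51.47 kΩ below.
Lower section ‖ load = 38.88 kΩ.
V_wiper = 29.5 × 38.88/(21.43 + 38.88) = 19.0 V.

V ≈ 19.0 V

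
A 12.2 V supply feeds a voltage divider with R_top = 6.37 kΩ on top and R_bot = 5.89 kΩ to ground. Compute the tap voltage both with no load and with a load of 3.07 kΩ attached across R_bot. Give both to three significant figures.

Open-circuit: V = 12.2 × 5.89/(6.37 + 5.89) = 5.86 V.
With the load, R_bot becomes R_bot‖R_L = 2.018 kΩ, so V = 12.2 × 2.018/8.388 = 2.94 V.

Unloaded: 5.86 V; loaded: 2.94 V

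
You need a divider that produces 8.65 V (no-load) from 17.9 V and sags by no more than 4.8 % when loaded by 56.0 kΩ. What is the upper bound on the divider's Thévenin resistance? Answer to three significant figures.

R_th ≤ 2.82 kΩ

Loading drop = R_th/(R_th + R_L) ≤ 0.0480, so R_th ≤ R_L · ε/(1−ε) = 56.0 kΩ × 0.0480/0.9520 = 2.82 kΩ.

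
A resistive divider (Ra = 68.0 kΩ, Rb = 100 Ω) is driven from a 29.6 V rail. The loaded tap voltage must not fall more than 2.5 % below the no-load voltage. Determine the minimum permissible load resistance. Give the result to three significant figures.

Output resistance R_th = Ra‖Rb = (68000 × 100)/68100 = 99.85 Ω.
The fractional drop is R_th/(R_th + R_L); requiring this ≤ 0.0250 gives R_L ≥ R_th(1/0.0250 − 1) = 99.85 × 39.00 = 3.89 kΩ.

R_L(min) ≈ 3.89 kΩ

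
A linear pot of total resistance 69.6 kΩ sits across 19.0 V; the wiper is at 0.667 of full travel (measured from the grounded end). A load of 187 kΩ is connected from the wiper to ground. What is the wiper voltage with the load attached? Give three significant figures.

V ≈ 11.7 V

The wiper splits the pot into (1−α)R = 23.18 kΩ above and αR = 46.42 kΩ below.
Lower section ‖ load = 37.19 kΩ.
V_wiper = 19.0 × 37.19/(23.18 + 37.19) = 11.7 V.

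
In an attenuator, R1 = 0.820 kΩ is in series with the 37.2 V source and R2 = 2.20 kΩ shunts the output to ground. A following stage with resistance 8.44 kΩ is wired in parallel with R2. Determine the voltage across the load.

The load sits in parallel with R2: R2‖R_L = (2200 × 8440) / (2200 + 8440) = 1745 Ω.
V_out = 37.2 × 1745 / (820 + 1745) = 37.2 × 1745/2565 = 25.3 V.
(Unloaded it would have been 27.1 V.)

V_out ≈ 25.3 V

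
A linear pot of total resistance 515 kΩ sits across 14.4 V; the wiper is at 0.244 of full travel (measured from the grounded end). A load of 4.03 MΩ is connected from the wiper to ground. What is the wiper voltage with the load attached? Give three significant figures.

The wiper splits the pot into (1−α)R = 389.3 kΩ above and αR = 125.7 kΩ below.
Lower section ‖ load = 121.9 kΩ.
V_wiper = 14.4 × 121.9/(389.3 + 121.9) = 3.43 V.

V ≈ 3.43 V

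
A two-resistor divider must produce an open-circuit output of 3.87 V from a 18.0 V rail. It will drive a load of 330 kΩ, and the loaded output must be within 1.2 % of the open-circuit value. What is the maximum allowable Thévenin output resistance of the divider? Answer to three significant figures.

Loading drop = R_th/(R_th + R_L) ≤ 0.0120, so R_th ≤ R_L · ε/(1−ε) = 330 kΩ × 0.0120/0.9880 = 4.01 kΩ.
(Any R1, R2 with R2/(R1+R2) = 0.215 and R1‖R2 ≤ 4.01 kΩ will meet the spec.)

R_th ≤ 4.01 kΩ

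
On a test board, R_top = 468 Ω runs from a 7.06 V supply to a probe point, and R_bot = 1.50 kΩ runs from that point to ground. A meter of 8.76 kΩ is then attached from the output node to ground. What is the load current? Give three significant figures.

R_bot‖R_L = 1281 Ω; V_out = 7.06 × 1281/1749 = 5.171 V.
I_L = V_out / R_L = 5.171 / 8.76 kΩ = 0.590 mA.

I_L ≈ 0.590 mA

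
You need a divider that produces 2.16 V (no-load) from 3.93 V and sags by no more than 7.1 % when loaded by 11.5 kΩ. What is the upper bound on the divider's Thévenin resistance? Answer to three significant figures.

R_th ≤ 879 Ω

Loading drop = R_th/(R_th + R_L) ≤ 0.0710, so R_th ≤ R_L · ε/(1−ε) = 11.5 kΩ × 0.0710/0.9290 = 879 Ω.
(Any R1, R2 with R2/(R1+R2) = 0.550 and R1‖R2 ≤ 879 Ω will meet the spec.)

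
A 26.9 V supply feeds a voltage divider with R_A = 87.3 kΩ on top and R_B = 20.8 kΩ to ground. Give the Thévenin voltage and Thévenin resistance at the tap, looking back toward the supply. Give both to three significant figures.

V_th is the open-circuit tap voltage: 26.9 × 20.8/(87.3 + 20.8) = 5.18 V.
With the supply zeroed, R_A and R_B appear in parallel from the tap: R_th = R_A‖R_B = (87.3 × 20.8)/108.1 = 16.8 kΩ.

V_th = 5.18 V, R_th = 16.8 kΩ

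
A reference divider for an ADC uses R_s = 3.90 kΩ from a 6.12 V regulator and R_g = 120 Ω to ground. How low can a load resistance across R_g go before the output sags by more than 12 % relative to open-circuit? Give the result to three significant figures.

R_L(min) ≈ 854 Ω

Output resistance R_th = R_s‖R_g = (3900 × 120)/4020 = 116.4 Ω.
The fractional drop is R_th/(R_th + R_L); requiring this ≤ 0.120 gives R_L ≥ R_th(1/0.120 − 1) = 116.4 × 7.333 = 854 Ω.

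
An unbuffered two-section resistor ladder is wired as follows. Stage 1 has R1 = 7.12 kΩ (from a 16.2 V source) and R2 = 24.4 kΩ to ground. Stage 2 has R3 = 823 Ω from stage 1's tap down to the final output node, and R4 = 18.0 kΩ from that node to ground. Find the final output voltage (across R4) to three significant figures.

Stage 2 presents R3+R4 = 18820 Ω as a load on stage 1's tap.
Stage 1's lower leg becomes R2‖(R3+R4) = 10630 Ω, so V_mid = 16.2 × 10630/17750 = 9.700 V.
Stage 2 is itself unloaded: V_out = V_mid × R4/(R3+R4) = 9.700 × 18000/18820 = 9.28 V.

V_out ≈ 9.28 V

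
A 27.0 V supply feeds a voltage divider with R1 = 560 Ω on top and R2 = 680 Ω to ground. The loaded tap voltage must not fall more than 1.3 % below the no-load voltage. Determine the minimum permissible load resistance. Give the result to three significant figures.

R_L(min) ≈ 23.3 kΩ

Output resistance R_th = R1‖R2 = (560 × 680)/1240 = 307.1 Ω.
The fractional drop is R_th/(R_th + R_L); requiring this ≤ 0.0130 gives R_L ≥ R_th(1/0.0130 − 1) = 307.1 × 75.92 = 23.3 kΩ.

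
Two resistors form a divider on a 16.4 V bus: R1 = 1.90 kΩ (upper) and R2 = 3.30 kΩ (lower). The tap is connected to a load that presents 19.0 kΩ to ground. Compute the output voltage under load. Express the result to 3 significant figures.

The load sits in parallel with R2: R2‖R_L = (3.30 × 19.0) / (3.30 + 19.0) = 2.812 kΩ.
V_out = 16.4 × 2.812 / (1.90 + 2.812) = 16.4 × 2.812/4.712 = 9.79 V.

V_out ≈ 9.79 V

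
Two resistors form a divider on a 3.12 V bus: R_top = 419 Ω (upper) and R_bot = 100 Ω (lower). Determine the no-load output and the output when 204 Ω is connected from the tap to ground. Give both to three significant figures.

Open-circuit: V = 3.12 × 100/(419 + 100) = 0.601 V.
With the load, R_bot becomes R_bot‖R_L = 67.11 Ω, so V = 3.12 × 67.11/486.1 = 0.431 V.

Unloaded: 0.601 V; loaded: 0.431 V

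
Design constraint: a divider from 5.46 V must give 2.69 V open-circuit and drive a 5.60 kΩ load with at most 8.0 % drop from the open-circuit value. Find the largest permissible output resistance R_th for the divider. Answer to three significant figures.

R_th ≤ 487 Ω

Loading drop = R_th/(R_th + R_L) ≤ 0.0800, so R_th ≤ R_L · ε/(1−ε) = 5.60 kΩ × 0.0800/0.9200 = 487 Ω.
(Any R1, R2 with R2/(R1+R2) = 0.493 and R1‖R2 ≤ 487 Ω will meet the spec.)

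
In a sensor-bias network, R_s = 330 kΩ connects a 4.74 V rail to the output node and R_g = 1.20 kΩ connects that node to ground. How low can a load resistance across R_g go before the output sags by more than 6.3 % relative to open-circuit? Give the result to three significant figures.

Output resistance R_th = R_s‖R_g = (330 × 1.20)/331.2 = 1.196 kΩ.
The fractional drop is R_th/(R_th + R_L); requiring this ≤ 0.0630 gives R_L ≥ R_th(1/0.0630 − 1) = 1.196 × 14.87 = 17.8 kΩ.

R_L(min) ≈ 17.8 kΩ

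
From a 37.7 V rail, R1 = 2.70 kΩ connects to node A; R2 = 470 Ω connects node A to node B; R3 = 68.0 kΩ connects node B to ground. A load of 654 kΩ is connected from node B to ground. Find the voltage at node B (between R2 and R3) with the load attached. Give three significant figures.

V ≈ 35.9 V

At node B, R3 is in parallel with the load: R3‖R_L = 61600 Ω.
Below node A the resistance is R2 + (R3‖R_L) = 62070 Ω, so V_A = 37.7 × 62070/64770 = 36.13 V.
Then V_B = V_A × (R3‖R_L)/(R2 + R3‖R_L) = 36.13 × 61600/62070 = 35.9 V.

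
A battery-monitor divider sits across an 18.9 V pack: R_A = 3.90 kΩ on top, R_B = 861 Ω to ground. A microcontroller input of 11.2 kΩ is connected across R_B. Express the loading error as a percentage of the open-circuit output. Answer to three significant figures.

5.92 %

The divider's output (Thévenin) resistance is R_A‖R_B = 705.3 Ω.
Fractional drop under load = R_th/(R_th + R_L) = 705.3 / (705.3 + 11200) = 0.05924.
So the output falls by 5.92 %.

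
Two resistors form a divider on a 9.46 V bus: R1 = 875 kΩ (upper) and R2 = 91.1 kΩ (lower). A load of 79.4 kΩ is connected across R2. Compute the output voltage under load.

The load sits in parallel with R2: R2‖R_L = (91.1 × 79.4) / (91.1 + 79.4) = 42.42 kΩ.
V_out = 9.46 × 42.42 / (875 + 42.42) = 9.46 × 42.42/917.4 = 0.437 V.

V_out ≈ 0.437 V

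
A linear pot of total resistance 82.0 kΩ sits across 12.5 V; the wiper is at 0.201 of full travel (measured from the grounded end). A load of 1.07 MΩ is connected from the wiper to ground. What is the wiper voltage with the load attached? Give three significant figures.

The wiper splits the pot into (1−α)R = 65.52 kΩ above and αR = 16.48 kΩ below.
Lower section ‖ load = 16.23 kΩ.
V_wiper = 12.5 × 16.23/(65.52 + 16.23) = 2.48 V.

V ≈ 2.48 V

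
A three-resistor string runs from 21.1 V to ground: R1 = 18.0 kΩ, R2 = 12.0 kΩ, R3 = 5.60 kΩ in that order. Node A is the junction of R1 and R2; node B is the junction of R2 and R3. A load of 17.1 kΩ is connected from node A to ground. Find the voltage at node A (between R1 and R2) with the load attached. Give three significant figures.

Below node A the series string R2+R3 = 17.60 kΩ sits in parallel with the 17.1 kΩ load: 8.673 kΩ.
V_A = 21.1 × 8.673/(18.0 + 8.673) = 6.86 V.

V ≈ 6.86 V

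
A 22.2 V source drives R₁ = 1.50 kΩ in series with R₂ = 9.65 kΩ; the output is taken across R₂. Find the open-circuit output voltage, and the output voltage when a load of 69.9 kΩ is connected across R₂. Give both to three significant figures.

Open-circuit: V = 22.2 × 9.65/(1.50 + 9.65) = 19.2 V.
With the load, R₂ becomes R₂‖R_L = 8.479 kΩ, so V = 22.2 × 8.479/9.979 = 18.9 V.

Unloaded: 19.2 V; loaded: 18.9 V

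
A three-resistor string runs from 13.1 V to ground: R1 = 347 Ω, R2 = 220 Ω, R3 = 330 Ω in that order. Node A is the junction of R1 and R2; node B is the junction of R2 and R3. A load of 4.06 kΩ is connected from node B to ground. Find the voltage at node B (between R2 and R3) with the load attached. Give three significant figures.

At node B, R3 is in parallel with the load: R3‖R_L = 305.2 Ω.
Below node A the resistance is R2 + (R3‖R_L) = 525.2 Ω, so V_A = 13.1 × 525.2/872.2 = 7.888 V.
Then V_B = V_A × (R3‖R_L)/(R2 + R3‖R_L) = 7.888 × 305.2/525.2 = 4.58 V.

V ≈ 4.58 V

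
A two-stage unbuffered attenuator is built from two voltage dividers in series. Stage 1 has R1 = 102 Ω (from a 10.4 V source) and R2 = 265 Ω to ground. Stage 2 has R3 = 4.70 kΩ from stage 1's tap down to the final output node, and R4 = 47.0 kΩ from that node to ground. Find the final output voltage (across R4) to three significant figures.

Stage 2 presents R3+R4 = 51700 Ω as a load on stage 1's tap.
Stage 1's lower leg becomes R2‖(R3+R4) = 263.6 Ω, so V_mid = 10.4 × 263.6/365.6 = 7.499 V.
Stage 2 is itself unloaded: V_out = V_mid × R4/(R3+R4) = 7.499 × 47000/51700 = 6.82 V.

V_out ≈ 6.82 V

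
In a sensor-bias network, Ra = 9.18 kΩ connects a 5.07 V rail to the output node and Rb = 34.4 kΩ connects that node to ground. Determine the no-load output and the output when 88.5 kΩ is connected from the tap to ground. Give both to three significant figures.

Unloaded: 4.00 V; loaded: 3.70 V

Open-circuit: V = 5.07 × 34.4/(9.18 + 34.4) = 4.00 V.
With the load, Rb becomes Rb‖R_L = 24.77 kΩ, so V = 5.07 × 24.77/33.95 = 3.70 V.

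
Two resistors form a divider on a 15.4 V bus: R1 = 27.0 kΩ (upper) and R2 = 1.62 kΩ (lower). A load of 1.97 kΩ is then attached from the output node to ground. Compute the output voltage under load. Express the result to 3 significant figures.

V_out ≈ 0.491 V

The load sits in parallel with R2: R2‖R_L = (1.62 × 1.97) / (1.62 + 1.97) = 0.8890 kΩ.
V_out = 15.4 × 0.8890 / (27.0 + 0.8890) = 15.4 × 0.8890/27.89 = 0.491 V.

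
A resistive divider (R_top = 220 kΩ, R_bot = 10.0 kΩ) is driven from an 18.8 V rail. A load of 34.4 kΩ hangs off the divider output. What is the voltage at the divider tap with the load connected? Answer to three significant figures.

V_out ≈ 0.640 V

The load sits in parallel with R_bot: R_bot‖R_L = (10.0 × 34.4) / (10.0 + 34.4) = 7.748 kΩ.
V_out = 18.8 × 7.748 / (220 + 7.748) = 18.8 × 7.748/227.7 = 0.640 V.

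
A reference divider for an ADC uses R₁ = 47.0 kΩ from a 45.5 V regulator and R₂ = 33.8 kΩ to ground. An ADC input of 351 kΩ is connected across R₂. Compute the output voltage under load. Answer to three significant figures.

V_out ≈ 18.0 V

The load sits in parallel with R₂: R₂‖R_L = (33.8 × 351) / (33.8 + 351) = 30.83 kΩ.
V_out = 45.5 × 30.83 / (47.0 + 30.83) = 45.5 × 30.83/77.83 = 18.0 V.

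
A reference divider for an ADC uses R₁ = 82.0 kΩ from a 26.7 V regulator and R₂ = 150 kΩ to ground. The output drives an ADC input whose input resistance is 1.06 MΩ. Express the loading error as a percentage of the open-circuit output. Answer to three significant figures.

4.76 %

The divider's output (Thévenin) resistance is R₁‖R₂ = 53.02 kΩ.
Fractional drop under load = R_th/(R_th + R_L) = 53.02 / (53.02 + 1060) = 0.04763.
So the output falls by 4.76 %.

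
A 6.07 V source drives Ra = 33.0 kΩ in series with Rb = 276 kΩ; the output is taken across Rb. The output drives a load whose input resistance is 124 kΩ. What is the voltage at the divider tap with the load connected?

V_out ≈ 4.38 V

The load sits in parallel with Rb: Rb‖R_L = (276 × 124) / (276 + 124) = 85.56 kΩ.
V_out = 6.07 × 85.56 / (33.0 + 85.56) = 6.07 × 85.56/118.6 = 4.38 V.
(Unloaded it would have been 5.42 V.)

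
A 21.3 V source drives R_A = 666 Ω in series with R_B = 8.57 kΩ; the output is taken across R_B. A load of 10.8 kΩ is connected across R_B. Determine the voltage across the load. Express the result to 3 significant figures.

The load sits in parallel with R_B: R_B‖R_L = (8570 × 10800) / (8570 + 10800) = 4778 Ω.
V_out = 21.3 × 4778 / (666 + 4778) = 21.3 × 4778/5444 = 18.7 V.

V_out ≈ 18.7 V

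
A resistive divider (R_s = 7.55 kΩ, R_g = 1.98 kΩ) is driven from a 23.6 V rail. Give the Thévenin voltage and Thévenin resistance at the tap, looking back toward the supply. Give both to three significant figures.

V_th is the open-circuit tap voltage: 23.6 × 1.98/(7.55 + 1.98) = 4.90 V.
With the supply zeroed, R_s and R_g appear in parallel from the tap: R_th = R_s‖R_g = (7.55 × 1.98)/9.530 = 1.57 kΩ.

V_th = 4.90 V, R_th = 1.57 kΩ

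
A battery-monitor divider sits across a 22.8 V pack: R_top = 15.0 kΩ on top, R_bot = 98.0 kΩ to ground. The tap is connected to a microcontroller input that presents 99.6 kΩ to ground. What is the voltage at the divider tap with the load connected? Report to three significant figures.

V_out ≈ 17.5 V

The load sits in parallel with R_bot: R_bot‖R_L = (98.0 × 99.6) / (98.0 + 99.6) = 49.40 kΩ.
V_out = 22.8 × 49.40 / (15.0 + 49.40) = 22.8 × 49.40/64.40 = 17.5 V.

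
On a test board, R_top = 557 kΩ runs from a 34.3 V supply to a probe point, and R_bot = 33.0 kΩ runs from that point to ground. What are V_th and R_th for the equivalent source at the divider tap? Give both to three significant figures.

V_th = 1.92 V, R_th = 31.2 kΩ

V_th is the open-circuit tap voltage: 34.3 × 33.0/(557 + 33.0) = 1.92 V.
With the supply zeroed, R_top and R_bot appear in parallel from the tap: R_th = R_top‖R_bot = (557 × 33.0)/590.0 = 31.2 kΩ.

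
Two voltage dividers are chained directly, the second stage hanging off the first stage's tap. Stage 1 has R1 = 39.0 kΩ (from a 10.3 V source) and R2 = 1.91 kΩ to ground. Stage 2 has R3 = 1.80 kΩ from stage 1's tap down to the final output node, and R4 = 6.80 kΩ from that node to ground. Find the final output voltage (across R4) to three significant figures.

Stage 2 presents R3+R4 = 8.600 kΩ as a load on stage 1's tap.
Stage 1's lower leg becomes R2‖(R3+R4) = 1.563 kΩ, so V_mid = 10.3 × 1.563/40.56 = 0.3969 V.
Stage 2 is itself unloaded: V_out = V_mid × R4/(R3+R4) = 0.3969 × 6.80/8.600 = 0.314 V.

V_out ≈ 0.314 V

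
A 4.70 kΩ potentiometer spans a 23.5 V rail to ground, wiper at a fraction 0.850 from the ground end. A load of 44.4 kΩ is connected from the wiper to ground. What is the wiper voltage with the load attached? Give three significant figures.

V ≈ 19.7 V

The wiper splits the pot into (1−α)R = 705.0 Ω above and αR = 3995 Ω below.
Lower section ‖ load = 3665 Ω.
V_wiper = 23.5 × 3665/(705.0 + 3665) = 19.7 V.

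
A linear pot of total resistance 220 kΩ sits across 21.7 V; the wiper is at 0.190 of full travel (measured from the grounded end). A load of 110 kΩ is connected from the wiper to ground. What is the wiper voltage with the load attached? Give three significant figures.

V ≈ 3.15 V

The wiper splits the pot into (1−α)R = 178.2 kΩ above and αR = 41.80 kΩ below.
Lower section ‖ load = 30.29 kΩ.
V_wiper = 21.7 × 30.29/(178.2 + 30.29) = 3.15 V.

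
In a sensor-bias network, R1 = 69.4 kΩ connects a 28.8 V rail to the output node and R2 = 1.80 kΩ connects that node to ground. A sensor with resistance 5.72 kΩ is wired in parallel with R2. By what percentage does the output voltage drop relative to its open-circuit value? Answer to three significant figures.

23.5 %

The divider's output (Thévenin) resistance is R1‖R2 = 1.754 kΩ.
Fractional drop under load = R_th/(R_th + R_L) = 1.754 / (1.754 + 5.72) = 0.2347.
So the output falls by 23.5 %.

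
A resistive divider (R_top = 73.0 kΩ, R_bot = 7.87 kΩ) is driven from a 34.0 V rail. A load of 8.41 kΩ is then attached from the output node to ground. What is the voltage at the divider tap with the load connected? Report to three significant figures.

The load sits in parallel with R_bot: R_bot‖R_L = (7.87 × 8.41) / (7.87 + 8.41) = 4.066 kΩ.
V_out = 34.0 × 4.066 / (73.0 + 4.066) = 34.0 × 4.066/77.07 = 1.79 V.

V_out ≈ 1.79 V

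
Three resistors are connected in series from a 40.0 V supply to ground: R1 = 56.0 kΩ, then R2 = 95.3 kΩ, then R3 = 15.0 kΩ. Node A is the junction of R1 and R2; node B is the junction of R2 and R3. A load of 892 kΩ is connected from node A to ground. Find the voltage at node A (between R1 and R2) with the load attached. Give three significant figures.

Below node A the series string R2+R3 = 110.3 kΩ sits in parallel with the 892 kΩ load: 98.16 kΩ.
V_A = 40.0 × 98.16/(56.0 + 98.16) = 25.5 V.

V ≈ 25.5 V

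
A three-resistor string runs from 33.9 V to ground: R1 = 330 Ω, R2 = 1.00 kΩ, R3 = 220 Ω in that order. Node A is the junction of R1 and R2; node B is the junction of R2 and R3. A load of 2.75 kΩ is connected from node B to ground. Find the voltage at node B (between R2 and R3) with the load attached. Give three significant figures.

At node B, R3 is in parallel with the load: R3‖R_L = 203.7 Ω.
Below node A the resistance is R2 + (R3‖R_L) = 1204 Ω, so V_A = 33.9 × 1204/1534 = 26.61 V.
Then V_B = V_A × (R3‖R_L)/(R2 + R3‖R_L) = 26.61 × 203.7/1204 = 4.50 V.

V ≈ 4.50 V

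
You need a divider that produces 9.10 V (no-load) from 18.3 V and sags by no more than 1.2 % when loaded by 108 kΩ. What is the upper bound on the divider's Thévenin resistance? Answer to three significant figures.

Loading drop = R_th/(R_th + R_L) ≤ 0.0120, so R_th ≤ R_L · ε/(1−ε) = 108 kΩ × 0.0120/0.9880 = 1.31 kΩ.

R_th ≤ 1.31 kΩ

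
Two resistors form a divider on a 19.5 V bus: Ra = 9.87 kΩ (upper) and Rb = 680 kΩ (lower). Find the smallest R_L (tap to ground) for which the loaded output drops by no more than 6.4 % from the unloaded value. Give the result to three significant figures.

Output resistance R_th = Ra‖Rb = (9.87 × 680)/689.9 = 9.729 kΩ.
The fractional drop is R_th/(R_th + R_L); requiring this ≤ 0.0640 gives R_L ≥ R_th(1/0.0640 − 1) = 9.729 × 14.62 = 142 kΩ.

R_L(min) ≈ 142 kΩ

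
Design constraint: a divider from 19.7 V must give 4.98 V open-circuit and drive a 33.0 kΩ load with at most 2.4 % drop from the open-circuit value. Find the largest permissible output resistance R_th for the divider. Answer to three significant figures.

Loading drop = R_th/(R_th + R_L) ≤ 0.0240, so R_th ≤ R_L · ε/(1−ε) = 33.0 kΩ × 0.0240/0.9760 = 811 Ω.

R_th ≤ 811 Ω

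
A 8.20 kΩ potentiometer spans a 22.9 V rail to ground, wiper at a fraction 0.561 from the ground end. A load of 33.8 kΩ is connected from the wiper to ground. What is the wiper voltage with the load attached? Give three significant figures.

V ≈ 12.1 V

The wiper splits the pot into (1−α)R = 3.600 kΩ above and αR = 4.600 kΩ below.
Lower section ‖ load = 4.049 kΩ.
V_wiper = 22.9 × 4.049/(3.600 + 4.049) = 12.1 V.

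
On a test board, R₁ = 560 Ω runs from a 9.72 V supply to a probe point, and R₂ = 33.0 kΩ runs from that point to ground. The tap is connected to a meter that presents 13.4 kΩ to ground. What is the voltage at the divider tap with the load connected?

V_out ≈ 9.18 V

The load sits in parallel with R₂: R₂‖R_L = (33000 × 13400) / (33000 + 13400) = 9530 Ω.
V_out = 9.72 × 9530 / (560 + 9530) = 9.72 × 9530/10090 = 9.18 V.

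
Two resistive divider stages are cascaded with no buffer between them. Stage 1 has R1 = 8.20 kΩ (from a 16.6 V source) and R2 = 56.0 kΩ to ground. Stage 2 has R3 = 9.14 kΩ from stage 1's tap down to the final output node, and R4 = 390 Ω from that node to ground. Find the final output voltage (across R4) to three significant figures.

Stage 2 presents R3+R4 = 9530 Ω as a load on stage 1's tap.
Stage 1's lower leg becomes R2‖(R3+R4) = 8144 Ω, so V_mid = 16.6 × 8144/16340 = 8.272 V.
Stage 2 is itself unloaded: V_out = V_mid × R4/(R3+R4) = 8.272 × 390/9530 = 0.339 V.

V_out ≈ 0.339 V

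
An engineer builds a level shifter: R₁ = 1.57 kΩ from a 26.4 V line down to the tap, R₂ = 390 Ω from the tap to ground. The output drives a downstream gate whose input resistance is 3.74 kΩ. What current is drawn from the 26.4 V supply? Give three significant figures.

R₂‖R_L = 353.2 Ω, so the source sees R₁ + R₂‖R_L = 1923 Ω.
I = 26.4 V / 1923 Ω = 13.7 mA.

I ≈ 13.7 mA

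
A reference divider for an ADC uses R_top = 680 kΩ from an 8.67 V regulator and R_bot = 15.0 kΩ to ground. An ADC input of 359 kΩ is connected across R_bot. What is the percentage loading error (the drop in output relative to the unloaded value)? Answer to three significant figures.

3.93 %

The divider's output (Thévenin) resistance is R_top‖R_bot = 14.68 kΩ.
Fractional drop under load = R_th/(R_th + R_L) = 14.68 / (14.68 + 359) = 0.03928.
So the output falls by 3.93 %.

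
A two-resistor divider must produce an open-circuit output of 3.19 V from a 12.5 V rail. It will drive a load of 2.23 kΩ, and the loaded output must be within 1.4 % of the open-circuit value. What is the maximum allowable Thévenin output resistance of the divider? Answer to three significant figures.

R_th ≤ 31.7 Ω

Loading drop = R_th/(R_th + R_L) ≤ 0.0140, so R_th ≤ R_L · ε/(1−ε) = 2.23 kΩ × 0.0140/0.9860 = 31.7 Ω.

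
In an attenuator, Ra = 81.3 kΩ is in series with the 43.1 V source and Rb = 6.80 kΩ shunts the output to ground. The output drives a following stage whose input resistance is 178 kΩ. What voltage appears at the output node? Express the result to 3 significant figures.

V_out ≈ 3.21 V

The load sits in parallel with Rb: Rb‖R_L = (6.80 × 178) / (6.80 + 178) = 6.550 kΩ.
V_out = 43.1 × 6.550 / (81.3 + 6.550) = 43.1 × 6.550/87.85 = 3.21 V.
(Unloaded it would have been 3.33 V.)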